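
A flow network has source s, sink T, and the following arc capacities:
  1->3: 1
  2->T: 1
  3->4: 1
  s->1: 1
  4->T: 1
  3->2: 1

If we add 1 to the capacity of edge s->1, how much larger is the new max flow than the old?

0

Original max flow = 1.
Even with extra capacity on s->1, another cut of capacity 1 remains binding.
New max flow = 1. Increase = 0.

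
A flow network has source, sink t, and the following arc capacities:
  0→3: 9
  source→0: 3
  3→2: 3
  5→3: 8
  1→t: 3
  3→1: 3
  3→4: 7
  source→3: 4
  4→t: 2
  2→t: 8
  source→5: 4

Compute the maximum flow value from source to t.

Augment source→3→4→t: bottleneck 2. Total 2.
Augment source→3→2→t: bottleneck 2. Total 4.
Augment source→0→3→2→t: bottleneck 1. Total 5.
Augment source→0→3→1→t: bottleneck 2. Total 7.
Augment source→5→3→1→t: bottleneck 1. Total 8.
No augmenting path remains in the residual graph.

8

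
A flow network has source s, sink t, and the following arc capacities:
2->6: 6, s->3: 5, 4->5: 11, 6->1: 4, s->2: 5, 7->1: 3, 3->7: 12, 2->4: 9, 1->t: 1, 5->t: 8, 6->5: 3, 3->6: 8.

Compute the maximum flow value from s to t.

Augment s->2->4->5->t: bottleneck 5. Total 5.
Augment s->3->6->5->t: bottleneck 3. Total 8.
Augment s->3->6->1->t: bottleneck 1. Total 9.
No augmenting path remains in the residual graph.

9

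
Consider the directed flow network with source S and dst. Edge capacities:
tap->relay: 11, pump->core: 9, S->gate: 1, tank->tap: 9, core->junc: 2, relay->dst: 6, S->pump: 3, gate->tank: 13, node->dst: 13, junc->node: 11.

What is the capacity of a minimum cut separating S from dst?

3

Max flow = 3 (via 2 augmenting paths).
In the residual at optimum, the set reachable from S is {S, core, pump}.
Cut edges: core->junc (cap 2), S->gate (cap 1). Sum = 3.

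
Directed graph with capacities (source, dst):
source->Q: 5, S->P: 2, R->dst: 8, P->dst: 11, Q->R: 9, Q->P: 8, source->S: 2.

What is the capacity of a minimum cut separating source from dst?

Max flow = 7 (via 2 augmenting paths).
In the residual at optimum, the set reachable from source is {source}.
Cut edges: source->S (cap 2), source->Q (cap 5). Sum = 7.

7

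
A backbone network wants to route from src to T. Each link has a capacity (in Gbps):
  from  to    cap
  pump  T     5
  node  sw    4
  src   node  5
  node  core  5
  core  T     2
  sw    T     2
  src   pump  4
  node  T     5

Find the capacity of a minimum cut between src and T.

Max flow = 9 (via 2 augmenting paths).
In the residual at optimum, the set reachable from src is {src}.
Cut edges: src->node (cap 5), src->pump (cap 4). Sum = 9.

9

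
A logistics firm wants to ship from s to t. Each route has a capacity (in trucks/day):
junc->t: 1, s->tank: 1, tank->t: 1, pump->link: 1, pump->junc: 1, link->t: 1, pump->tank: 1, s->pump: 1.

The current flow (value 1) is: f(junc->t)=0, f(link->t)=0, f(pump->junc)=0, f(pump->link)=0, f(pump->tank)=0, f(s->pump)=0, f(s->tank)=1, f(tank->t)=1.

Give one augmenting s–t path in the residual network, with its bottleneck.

Residual along s->pump->junc->t: s->pump: 1, pump->junc: 1, junc->t: 1.
Bottleneck = min = 1.

s->pump->junc->t, bottleneck 1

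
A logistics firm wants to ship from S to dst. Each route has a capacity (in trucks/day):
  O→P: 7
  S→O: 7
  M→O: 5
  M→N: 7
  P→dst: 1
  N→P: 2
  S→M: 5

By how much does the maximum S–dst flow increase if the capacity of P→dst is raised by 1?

Original max flow = 1.
After raising cap(P→dst), augmenting paths through that edge carry 1 more unit.
New max flow = 2. Increase = 1.

1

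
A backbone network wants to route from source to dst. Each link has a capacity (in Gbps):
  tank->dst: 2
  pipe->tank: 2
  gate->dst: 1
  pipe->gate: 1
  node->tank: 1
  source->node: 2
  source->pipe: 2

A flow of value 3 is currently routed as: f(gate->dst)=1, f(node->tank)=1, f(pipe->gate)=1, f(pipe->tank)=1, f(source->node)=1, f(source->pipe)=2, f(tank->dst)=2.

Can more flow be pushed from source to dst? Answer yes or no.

Residual reachable from source: {node, source}; dst is not reachable.
Saturated cut: source->pipe, node->tank with total capacity 3 = current flow value. Flow is maximum.

No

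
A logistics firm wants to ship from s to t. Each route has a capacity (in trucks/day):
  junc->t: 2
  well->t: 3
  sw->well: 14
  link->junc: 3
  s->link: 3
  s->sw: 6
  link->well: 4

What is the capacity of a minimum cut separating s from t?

Max flow = 5 (via 2 augmenting paths).
In the residual at optimum, the set reachable from s is {junc, link, s, sw, well}.
Cut edges: well->t (cap 3), junc->t (cap 2). Sum = 5.

5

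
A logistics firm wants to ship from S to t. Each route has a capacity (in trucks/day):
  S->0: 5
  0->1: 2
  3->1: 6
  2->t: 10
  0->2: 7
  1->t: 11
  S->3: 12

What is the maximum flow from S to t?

11

Augment S->0->2->t: bottleneck 5. Total 5.
Augment S->3->1->t: bottleneck 6. Total 11.
No augmenting path remains in the residual graph.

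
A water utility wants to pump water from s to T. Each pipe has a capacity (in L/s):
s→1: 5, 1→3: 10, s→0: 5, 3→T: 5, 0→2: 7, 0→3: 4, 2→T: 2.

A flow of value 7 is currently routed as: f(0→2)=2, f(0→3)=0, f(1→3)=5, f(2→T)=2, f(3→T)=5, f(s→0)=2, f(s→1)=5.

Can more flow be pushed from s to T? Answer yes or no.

No

Residual reachable from s: {0, 1, 2, 3, s}; T is not reachable.
Saturated cut: 3→T, 2→T with total capacity 7 = current flow value. Flow is maximum.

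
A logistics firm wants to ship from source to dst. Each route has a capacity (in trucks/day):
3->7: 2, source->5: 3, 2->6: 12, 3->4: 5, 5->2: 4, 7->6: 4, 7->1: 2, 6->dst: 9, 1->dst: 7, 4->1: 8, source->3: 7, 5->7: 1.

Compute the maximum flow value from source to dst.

Augment source->5->2->6->dst: bottleneck 3. Total 3.
Augment source->3->7->6->dst: bottleneck 2. Total 5.
Augment source->3->4->1->dst: bottleneck 5. Total 10.
No augmenting path remains in the residual graph.

10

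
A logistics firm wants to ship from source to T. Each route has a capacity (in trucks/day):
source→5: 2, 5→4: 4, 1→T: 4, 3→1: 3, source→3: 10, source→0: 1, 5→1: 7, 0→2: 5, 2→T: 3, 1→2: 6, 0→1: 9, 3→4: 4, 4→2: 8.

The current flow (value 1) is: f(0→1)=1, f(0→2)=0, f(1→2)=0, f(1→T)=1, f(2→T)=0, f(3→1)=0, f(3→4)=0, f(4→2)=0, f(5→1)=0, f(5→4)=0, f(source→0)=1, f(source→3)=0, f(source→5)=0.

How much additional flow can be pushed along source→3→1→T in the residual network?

3

Residual capacities along the path: source→3: 10, 3→1: 3, 1→T: 3.
Minimum is 3.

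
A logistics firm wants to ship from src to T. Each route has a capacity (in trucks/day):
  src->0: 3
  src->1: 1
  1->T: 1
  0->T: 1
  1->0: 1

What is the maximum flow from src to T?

2

Augment src->1->T: bottleneck 1. Total 1.
Augment src->0->T: bottleneck 1. Total 2.
No augmenting path remains in the residual graph.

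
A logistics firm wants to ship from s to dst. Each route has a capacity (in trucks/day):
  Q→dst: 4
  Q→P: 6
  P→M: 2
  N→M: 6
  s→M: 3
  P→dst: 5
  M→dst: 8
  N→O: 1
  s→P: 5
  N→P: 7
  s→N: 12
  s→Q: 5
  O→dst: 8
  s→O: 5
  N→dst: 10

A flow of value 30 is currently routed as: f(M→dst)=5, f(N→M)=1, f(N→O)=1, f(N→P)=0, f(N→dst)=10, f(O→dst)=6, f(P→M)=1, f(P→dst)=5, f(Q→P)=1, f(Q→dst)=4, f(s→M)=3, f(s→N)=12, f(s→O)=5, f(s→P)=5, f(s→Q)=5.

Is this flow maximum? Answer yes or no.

Residual reachable from s: {s}; dst is not reachable.
Saturated cut: s→Q, s→N, s→P, s→O, s→M with total capacity 30 = current flow value. Flow is maximum.

Yes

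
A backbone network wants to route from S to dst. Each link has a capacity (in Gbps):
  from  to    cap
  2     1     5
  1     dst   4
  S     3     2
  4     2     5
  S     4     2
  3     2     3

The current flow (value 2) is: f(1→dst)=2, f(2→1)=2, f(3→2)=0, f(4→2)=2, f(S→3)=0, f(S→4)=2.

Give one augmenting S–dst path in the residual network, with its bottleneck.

S→3→2→1→dst, bottleneck 2

Residual along S→3→2→1→dst: S→3: 2, 3→2: 3, 2→1: 3, 1→dst: 2.
Bottleneck = min = 2.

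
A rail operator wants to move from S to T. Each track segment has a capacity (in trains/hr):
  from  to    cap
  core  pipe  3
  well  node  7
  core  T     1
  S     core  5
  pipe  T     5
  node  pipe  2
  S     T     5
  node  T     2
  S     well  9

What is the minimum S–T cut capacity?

Max flow = 13 (via 5 augmenting paths).
In the residual at optimum, the set reachable from S is {S, core, node, well}.
Cut edges: S→T (cap 5), core→pipe (cap 3), core→T (cap 1), node→pipe (cap 2), node→T (cap 2). Sum = 13.

13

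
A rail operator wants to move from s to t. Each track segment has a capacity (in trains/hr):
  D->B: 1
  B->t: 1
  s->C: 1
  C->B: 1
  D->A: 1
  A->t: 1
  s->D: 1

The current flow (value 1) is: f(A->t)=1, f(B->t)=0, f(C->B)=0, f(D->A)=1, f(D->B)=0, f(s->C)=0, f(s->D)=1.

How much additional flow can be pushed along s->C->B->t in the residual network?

1

Residual capacities along the path: s->C: 1, C->B: 1, B->t: 1.
Minimum is 1.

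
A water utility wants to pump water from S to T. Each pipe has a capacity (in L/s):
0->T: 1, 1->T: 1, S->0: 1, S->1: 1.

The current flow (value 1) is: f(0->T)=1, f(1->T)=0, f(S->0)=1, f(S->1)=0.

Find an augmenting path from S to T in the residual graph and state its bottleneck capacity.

Residual along S->1->T: S->1: 1, 1->T: 1.
Bottleneck = min = 1.

S->1->T, bottleneck 1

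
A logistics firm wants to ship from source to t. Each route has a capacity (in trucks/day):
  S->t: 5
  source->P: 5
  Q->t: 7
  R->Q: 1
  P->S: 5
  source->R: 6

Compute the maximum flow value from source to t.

Augment source->P->S->t: bottleneck 5. Total 5.
Augment source->R->Q->t: bottleneck 1. Total 6.
No augmenting path remains in the residual graph.

6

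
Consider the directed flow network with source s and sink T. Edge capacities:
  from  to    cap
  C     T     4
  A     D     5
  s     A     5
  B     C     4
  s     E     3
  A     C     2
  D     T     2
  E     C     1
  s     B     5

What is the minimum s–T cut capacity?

6

Max flow = 6 (via 4 augmenting paths).
In the residual at optimum, the set reachable from s is {A, B, C, D, E, s}.
Cut edges: C→T (cap 4), D→T (cap 2). Sum = 6.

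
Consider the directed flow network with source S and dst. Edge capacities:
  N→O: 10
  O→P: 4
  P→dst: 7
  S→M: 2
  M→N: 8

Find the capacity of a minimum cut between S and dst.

2

Max flow = 2 (via 1 augmenting path).
In the residual at optimum, the set reachable from S is {S}.
Cut edges: S→M (cap 2). Sum = 2.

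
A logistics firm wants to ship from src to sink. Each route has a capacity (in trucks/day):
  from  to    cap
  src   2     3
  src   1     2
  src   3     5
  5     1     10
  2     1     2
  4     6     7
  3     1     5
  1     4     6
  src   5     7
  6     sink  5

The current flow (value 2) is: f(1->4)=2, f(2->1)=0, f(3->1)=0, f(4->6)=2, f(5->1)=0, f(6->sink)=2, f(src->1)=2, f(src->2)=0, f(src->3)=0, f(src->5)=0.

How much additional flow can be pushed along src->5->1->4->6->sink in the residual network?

3

Residual capacities along the path: src->5: 7, 5->1: 10, 1->4: 4, 4->6: 5, 6->sink: 3.
Minimum is 3.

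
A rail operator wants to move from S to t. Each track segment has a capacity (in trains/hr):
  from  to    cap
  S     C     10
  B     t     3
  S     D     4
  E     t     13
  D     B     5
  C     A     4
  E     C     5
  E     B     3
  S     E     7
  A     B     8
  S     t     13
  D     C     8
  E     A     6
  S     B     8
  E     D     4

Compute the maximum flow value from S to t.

23

Augment S->t: bottleneck 13. Total 13.
Augment S->E->t: bottleneck 7. Total 20.
Augment S->B->t: bottleneck 3. Total 23.
No augmenting path remains in the residual graph.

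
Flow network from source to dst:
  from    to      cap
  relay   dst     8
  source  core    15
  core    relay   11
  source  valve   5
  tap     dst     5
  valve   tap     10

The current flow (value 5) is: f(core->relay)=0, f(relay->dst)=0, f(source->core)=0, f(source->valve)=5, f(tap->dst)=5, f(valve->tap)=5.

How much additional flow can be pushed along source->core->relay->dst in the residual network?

Residual capacities along the path: source->core: 15, core->relay: 11, relay->dst: 8.
Minimum is 8.

8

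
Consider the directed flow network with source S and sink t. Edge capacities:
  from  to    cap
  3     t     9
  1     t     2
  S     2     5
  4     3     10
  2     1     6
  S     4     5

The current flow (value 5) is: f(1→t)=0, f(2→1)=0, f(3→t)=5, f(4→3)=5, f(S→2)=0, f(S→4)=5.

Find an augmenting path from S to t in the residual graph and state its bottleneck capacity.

Residual along S→2→1→t: S→2: 5, 2→1: 6, 1→t: 2.
Bottleneck = min = 2.

S→2→1→t, bottleneck 2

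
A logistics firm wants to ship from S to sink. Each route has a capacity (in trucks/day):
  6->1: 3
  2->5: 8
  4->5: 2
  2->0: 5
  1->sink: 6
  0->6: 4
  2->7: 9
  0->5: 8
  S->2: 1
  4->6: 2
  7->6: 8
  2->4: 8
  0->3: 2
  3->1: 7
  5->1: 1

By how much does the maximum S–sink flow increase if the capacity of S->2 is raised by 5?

Original max flow = 1.
After raising cap(S->2), augmenting paths through that edge carry 5 more units.
New max flow = 6. Increase = 5.

5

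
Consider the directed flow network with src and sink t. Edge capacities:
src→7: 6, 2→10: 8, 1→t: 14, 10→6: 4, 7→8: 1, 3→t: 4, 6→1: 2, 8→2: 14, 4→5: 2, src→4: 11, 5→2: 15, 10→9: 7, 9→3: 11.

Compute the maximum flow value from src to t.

Augment src→7→8→2→10→6→1→t: bottleneck 1. Total 1.
Augment src→4→5→2→10→6→1→t: bottleneck 1. Total 2.
Augment src→4→5→2→10→9→3→t: bottleneck 1. Total 3.
No augmenting path remains in the residual graph.

3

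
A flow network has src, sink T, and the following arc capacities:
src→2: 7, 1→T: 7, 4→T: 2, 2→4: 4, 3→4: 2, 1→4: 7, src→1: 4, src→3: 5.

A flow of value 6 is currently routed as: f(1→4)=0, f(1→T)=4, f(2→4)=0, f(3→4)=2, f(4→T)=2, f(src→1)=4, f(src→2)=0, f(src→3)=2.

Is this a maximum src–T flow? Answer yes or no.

Yes

Residual reachable from src: {2, 3, 4, src}; T is not reachable.
Saturated cut: src→1, 4→T with total capacity 6 = current flow value. Flow is maximum.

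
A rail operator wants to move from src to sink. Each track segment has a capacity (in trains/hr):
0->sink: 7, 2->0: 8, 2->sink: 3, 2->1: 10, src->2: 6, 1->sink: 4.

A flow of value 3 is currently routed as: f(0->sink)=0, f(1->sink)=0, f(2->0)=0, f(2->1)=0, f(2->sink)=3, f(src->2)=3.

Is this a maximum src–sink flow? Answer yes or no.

Residual path src->2->0->sink has bottleneck 3 > 0.
Pushing 3 along it raises the flow to 6, so the given flow is not maximum.

No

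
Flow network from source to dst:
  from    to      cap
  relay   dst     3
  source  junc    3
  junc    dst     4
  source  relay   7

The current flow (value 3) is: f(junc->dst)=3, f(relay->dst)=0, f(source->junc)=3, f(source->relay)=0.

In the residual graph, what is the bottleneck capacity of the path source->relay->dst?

3

Residual capacities along the path: source->relay: 7, relay->dst: 3.
Minimum is 3.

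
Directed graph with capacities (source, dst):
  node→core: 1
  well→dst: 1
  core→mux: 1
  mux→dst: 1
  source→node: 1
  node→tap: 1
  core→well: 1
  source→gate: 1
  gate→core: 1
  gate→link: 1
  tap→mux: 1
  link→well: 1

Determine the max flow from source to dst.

Augment source→node→tap→mux→dst: bottleneck 1. Total 1.
Augment source→gate→core→well→dst: bottleneck 1. Total 2.
No augmenting path remains in the residual graph.

2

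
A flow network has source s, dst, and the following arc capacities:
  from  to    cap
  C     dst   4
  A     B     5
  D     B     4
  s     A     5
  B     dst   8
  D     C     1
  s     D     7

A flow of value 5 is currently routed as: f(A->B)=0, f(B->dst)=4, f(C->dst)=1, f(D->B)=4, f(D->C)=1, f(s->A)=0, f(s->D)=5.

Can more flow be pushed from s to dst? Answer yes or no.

Residual path s->A->B->dst has bottleneck 4 > 0.
Pushing 4 along it raises the flow to 9, so the given flow is not maximum.

Yes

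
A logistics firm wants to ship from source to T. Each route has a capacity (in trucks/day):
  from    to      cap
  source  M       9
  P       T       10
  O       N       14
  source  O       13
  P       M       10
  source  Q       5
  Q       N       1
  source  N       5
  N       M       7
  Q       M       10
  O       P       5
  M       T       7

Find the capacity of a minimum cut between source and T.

12

Max flow = 12 (via 2 augmenting paths).
In the residual at optimum, the set reachable from source is {M, N, O, Q, source}.
Cut edges: O→P (cap 5), M→T (cap 7). Sum = 12.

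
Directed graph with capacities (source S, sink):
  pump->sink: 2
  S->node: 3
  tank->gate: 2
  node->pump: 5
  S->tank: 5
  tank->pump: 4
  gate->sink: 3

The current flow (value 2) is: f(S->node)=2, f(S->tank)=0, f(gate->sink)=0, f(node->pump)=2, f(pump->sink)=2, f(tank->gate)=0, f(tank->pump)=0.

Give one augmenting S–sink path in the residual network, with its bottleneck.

Residual along S->tank->gate->sink: S->tank: 5, tank->gate: 2, gate->sink: 3.
Bottleneck = min = 2.

S->tank->gate->sink, bottleneck 2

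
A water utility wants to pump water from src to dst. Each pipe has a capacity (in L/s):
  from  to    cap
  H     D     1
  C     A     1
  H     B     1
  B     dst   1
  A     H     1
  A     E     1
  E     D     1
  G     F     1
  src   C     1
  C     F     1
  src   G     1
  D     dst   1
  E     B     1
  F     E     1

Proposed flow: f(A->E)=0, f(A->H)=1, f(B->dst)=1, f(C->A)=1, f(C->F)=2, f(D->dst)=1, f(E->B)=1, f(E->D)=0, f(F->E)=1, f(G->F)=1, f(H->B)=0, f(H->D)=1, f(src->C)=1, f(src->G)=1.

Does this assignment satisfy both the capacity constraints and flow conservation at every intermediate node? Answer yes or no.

Capacity violated on C->F: flow 2 > capacity 1.

No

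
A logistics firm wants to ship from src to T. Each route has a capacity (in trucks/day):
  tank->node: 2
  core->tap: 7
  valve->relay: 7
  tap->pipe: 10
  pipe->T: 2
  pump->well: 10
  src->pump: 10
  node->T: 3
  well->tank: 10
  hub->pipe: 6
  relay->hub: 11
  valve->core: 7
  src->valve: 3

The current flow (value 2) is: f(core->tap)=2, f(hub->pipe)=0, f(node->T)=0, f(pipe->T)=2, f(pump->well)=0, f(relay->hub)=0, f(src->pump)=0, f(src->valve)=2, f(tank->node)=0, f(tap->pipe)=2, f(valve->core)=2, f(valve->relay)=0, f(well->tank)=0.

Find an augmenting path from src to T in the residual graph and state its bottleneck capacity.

src->pump->well->tank->node->T, bottleneck 2

Residual along src->pump->well->tank->node->T: src->pump: 10, pump->well: 10, well->tank: 10, tank->node: 2, node->T: 3.
Bottleneck = min = 2.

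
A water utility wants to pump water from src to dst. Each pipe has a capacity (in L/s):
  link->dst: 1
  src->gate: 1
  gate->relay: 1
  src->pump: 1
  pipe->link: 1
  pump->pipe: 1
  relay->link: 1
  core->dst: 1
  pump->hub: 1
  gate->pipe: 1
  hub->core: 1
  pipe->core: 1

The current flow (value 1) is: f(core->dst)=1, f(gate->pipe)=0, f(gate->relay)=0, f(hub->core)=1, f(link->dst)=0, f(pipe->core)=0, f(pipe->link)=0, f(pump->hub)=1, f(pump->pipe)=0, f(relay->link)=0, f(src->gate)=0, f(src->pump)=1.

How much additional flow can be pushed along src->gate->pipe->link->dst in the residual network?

Residual capacities along the path: src->gate: 1, gate->pipe: 1, pipe->link: 1, link->dst: 1.
Minimum is 1.

1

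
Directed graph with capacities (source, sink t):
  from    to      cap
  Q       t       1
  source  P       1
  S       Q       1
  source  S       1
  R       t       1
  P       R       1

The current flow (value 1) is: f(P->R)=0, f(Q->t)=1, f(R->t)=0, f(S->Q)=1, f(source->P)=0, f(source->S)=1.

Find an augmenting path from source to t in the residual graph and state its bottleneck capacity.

source->P->R->t, bottleneck 1

Residual along source->P->R->t: source->P: 1, P->R: 1, R->t: 1.
Bottleneck = min = 1.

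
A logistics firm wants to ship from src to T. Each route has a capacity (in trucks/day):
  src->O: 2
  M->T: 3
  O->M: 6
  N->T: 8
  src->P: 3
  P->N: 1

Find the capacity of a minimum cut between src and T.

Max flow = 3 (via 2 augmenting paths).
In the residual at optimum, the set reachable from src is {P, src}.
Cut edges: P->N (cap 1), src->O (cap 2). Sum = 3.

3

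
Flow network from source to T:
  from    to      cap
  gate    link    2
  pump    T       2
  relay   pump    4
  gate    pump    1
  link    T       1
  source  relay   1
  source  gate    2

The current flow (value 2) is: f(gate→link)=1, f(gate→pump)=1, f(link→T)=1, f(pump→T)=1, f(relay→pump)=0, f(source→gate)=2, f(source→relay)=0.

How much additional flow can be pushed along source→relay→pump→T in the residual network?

1

Residual capacities along the path: source→relay: 1, relay→pump: 4, pump→T: 1.
Minimum is 1.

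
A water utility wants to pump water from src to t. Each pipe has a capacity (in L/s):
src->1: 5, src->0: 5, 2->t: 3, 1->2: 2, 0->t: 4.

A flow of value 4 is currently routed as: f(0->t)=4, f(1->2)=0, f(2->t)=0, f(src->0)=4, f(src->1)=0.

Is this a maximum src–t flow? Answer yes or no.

Residual path src->1->2->t has bottleneck 2 > 0.
Pushing 2 along it raises the flow to 6, so the given flow is not maximum.

No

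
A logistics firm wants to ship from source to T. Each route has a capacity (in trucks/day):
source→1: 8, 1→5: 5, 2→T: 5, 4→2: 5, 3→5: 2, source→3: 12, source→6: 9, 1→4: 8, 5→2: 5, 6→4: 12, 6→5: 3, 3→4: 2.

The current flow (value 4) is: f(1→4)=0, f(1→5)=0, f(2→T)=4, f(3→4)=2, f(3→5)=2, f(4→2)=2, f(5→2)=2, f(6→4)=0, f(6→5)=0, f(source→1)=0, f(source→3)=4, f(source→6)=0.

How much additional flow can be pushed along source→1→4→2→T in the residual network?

Residual capacities along the path: source→1: 8, 1→4: 8, 4→2: 3, 2→T: 1.
Minimum is 1.

1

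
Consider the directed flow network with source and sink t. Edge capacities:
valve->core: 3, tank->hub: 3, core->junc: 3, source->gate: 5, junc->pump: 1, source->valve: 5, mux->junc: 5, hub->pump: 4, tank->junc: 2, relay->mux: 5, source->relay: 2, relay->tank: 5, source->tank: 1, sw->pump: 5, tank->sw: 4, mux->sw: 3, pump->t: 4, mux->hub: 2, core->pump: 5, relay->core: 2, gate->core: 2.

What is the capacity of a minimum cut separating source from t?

4

Max flow = 4 (via 2 augmenting paths).
In the residual at optimum, the set reachable from source is {core, gate, hub, junc, mux, pump, relay, source, sw, tank, valve}.
Cut edges: pump->t (cap 4). Sum = 4.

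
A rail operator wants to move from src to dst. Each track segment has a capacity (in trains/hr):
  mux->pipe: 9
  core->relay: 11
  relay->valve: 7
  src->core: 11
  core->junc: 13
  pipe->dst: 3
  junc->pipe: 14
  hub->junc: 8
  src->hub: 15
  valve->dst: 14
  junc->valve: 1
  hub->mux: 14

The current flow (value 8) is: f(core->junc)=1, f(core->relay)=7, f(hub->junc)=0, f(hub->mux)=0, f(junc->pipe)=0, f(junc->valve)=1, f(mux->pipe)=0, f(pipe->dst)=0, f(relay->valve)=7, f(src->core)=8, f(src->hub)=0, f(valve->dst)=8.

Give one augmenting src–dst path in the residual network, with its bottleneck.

Residual along src->core->junc->pipe->dst: src->core: 3, core->junc: 12, junc->pipe: 14, pipe->dst: 3.
Bottleneck = min = 3.

src->core->junc->pipe->dst, bottleneck 3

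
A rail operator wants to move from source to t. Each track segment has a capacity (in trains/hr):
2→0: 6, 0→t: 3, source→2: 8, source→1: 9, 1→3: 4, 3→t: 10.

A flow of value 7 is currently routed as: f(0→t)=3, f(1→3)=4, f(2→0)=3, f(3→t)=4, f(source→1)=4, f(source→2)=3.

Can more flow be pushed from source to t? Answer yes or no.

No

Residual reachable from source: {0, 1, 2, source}; t is not reachable.
Saturated cut: 1→3, 0→t with total capacity 7 = current flow value. Flow is maximum.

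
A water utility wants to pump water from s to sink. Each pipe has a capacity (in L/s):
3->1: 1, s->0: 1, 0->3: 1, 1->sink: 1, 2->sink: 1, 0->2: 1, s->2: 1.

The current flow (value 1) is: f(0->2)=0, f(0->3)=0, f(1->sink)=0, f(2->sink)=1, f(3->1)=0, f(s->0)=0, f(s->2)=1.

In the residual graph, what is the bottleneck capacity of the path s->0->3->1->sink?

Residual capacities along the path: s->0: 1, 0->3: 1, 3->1: 1, 1->sink: 1.
Minimum is 1.

1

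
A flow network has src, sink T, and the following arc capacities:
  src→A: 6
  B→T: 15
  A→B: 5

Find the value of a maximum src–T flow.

5

Augment src→A→B→T: bottleneck 5. Total 5.
No augmenting path remains in the residual graph.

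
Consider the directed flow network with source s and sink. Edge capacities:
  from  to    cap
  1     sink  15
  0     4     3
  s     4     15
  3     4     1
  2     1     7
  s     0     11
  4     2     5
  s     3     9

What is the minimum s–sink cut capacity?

Max flow = 5 (via 1 augmenting path).
In the residual at optimum, the set reachable from s is {0, 3, 4, s}.
Cut edges: 4→2 (cap 5). Sum = 5.

5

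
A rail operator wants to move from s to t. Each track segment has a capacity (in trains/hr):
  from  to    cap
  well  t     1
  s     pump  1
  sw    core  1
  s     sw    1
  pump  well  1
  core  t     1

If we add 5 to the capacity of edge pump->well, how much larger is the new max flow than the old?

Original max flow = 2.
Edge pump->well does not cross the min cut (source side {s}), so extra capacity there cannot help.
New max flow = 2. Increase = 0.

0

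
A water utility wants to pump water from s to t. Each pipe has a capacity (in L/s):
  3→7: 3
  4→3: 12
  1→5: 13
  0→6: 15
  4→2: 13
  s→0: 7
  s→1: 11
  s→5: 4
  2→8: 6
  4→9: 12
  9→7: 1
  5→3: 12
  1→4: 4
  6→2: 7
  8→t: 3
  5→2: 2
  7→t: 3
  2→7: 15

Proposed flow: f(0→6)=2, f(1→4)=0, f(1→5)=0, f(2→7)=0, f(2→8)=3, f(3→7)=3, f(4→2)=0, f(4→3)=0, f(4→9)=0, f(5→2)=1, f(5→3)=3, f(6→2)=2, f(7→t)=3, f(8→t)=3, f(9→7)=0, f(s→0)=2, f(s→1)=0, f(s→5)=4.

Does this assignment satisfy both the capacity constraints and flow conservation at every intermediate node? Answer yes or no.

Yes

Every edge has 0 ≤ f(e) ≤ cap(e).
At each intermediate node, inflow equals outflow.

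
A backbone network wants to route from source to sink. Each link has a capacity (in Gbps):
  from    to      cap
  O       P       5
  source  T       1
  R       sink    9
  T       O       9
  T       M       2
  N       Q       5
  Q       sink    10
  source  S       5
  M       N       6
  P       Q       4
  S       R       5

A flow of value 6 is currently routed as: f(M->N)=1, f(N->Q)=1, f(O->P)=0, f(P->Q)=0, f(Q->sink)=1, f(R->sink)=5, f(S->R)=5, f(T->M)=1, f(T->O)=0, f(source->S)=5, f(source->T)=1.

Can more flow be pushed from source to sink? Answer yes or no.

Residual reachable from source: {source}; sink is not reachable.
Saturated cut: source->S, source->T with total capacity 6 = current flow value. Flow is maximum.

No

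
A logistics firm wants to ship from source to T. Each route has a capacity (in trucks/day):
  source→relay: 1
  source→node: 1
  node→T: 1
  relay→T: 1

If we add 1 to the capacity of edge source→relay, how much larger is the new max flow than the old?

0

Original max flow = 2.
Even with extra capacity on source→relay, another cut of capacity 2 remains binding.
New max flow = 2. Increase = 0.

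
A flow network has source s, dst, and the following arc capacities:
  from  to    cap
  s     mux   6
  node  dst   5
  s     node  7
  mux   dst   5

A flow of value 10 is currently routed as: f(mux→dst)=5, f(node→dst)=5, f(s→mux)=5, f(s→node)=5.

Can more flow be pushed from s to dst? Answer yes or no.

No

Residual reachable from s: {mux, node, s}; dst is not reachable.
Saturated cut: node→dst, mux→dst with total capacity 10 = current flow value. Flow is maximum.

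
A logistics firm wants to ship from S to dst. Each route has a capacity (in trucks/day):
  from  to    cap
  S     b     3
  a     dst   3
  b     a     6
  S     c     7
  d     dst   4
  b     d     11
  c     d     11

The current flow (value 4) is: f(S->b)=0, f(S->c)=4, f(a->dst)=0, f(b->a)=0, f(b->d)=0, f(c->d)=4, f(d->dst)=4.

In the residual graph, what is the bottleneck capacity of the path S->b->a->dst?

Residual capacities along the path: S->b: 3, b->a: 6, a->dst: 3.
Minimum is 3.

3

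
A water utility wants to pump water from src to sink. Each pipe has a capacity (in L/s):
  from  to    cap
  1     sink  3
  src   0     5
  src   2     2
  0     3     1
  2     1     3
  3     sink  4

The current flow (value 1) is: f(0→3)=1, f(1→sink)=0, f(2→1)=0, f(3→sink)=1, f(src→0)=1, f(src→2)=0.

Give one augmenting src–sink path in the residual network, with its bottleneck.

Residual along src→2→1→sink: src→2: 2, 2→1: 3, 1→sink: 3.
Bottleneck = min = 2.

src→2→1→sink, bottleneck 2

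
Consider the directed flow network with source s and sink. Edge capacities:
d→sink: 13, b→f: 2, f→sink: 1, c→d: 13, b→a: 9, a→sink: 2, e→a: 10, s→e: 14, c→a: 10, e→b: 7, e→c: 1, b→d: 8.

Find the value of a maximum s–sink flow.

Augment s→e→a→sink: bottleneck 2. Total 2.
Augment s→e→c→d→sink: bottleneck 1. Total 3.
Augment s→e→b→d→sink: bottleneck 7. Total 10.
No augmenting path remains in the residual graph.

10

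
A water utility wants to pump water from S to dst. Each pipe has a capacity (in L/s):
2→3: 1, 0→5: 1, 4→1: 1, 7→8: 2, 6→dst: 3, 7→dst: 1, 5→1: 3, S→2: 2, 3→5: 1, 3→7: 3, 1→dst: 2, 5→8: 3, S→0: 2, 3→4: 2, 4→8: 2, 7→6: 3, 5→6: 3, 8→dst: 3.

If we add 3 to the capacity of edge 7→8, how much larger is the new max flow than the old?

Original max flow = 2.
Edge 7→8 does not cross the min cut (source side {0, 2, S}), so extra capacity there cannot help.
New max flow = 2. Increase = 0.

0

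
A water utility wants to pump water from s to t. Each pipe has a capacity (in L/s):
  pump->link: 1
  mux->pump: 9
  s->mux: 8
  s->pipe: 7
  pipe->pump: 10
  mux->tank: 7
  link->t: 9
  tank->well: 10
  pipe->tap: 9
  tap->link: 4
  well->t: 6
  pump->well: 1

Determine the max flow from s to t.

Augment s->mux->tank->well->t: bottleneck 6. Total 6.
Augment s->mux->pump->link->t: bottleneck 1. Total 7.
Augment s->pipe->tap->link->t: bottleneck 4. Total 11.
No augmenting path remains in the residual graph.

11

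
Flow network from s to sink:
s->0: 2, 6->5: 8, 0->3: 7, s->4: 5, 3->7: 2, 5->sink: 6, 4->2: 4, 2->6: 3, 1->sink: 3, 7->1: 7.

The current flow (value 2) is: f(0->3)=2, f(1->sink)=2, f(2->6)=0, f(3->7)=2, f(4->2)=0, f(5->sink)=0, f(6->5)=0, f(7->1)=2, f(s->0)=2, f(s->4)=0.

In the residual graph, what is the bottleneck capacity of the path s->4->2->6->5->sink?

Residual capacities along the path: s->4: 5, 4->2: 4, 2->6: 3, 6->5: 8, 5->sink: 6.
Minimum is 3.

3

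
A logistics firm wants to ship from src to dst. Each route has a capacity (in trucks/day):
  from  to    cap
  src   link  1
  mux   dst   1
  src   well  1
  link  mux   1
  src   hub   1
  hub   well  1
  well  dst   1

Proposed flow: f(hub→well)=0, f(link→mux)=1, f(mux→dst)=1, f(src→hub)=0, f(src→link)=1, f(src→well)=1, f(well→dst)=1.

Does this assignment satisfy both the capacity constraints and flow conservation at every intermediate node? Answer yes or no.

Yes

Every edge has 0 ≤ f(e) ≤ cap(e).
At each intermediate node, inflow equals outflow.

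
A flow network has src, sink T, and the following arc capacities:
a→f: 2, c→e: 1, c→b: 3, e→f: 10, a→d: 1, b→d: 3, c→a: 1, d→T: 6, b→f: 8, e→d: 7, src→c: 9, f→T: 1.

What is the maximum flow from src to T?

5

Augment src→c→a→f→T: bottleneck 1. Total 1.
Augment src→c→b→d→T: bottleneck 3. Total 4.
Augment src→c→e→d→T: bottleneck 1. Total 5.
No augmenting path remains in the residual graph.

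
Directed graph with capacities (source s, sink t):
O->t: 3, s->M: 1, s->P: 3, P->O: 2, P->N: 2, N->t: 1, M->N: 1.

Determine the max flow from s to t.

3

Augment s->P->O->t: bottleneck 2. Total 2.
Augment s->P->N->t: bottleneck 1. Total 3.
No augmenting path remains in the residual graph.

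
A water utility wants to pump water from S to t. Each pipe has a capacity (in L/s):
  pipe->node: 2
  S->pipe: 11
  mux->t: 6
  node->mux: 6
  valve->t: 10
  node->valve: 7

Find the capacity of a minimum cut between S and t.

Max flow = 2 (via 1 augmenting path).
In the residual at optimum, the set reachable from S is {S, pipe}.
Cut edges: pipe->node (cap 2). Sum = 2.

2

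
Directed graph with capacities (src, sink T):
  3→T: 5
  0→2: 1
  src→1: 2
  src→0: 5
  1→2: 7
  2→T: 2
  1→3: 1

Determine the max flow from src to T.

3

Augment src→1→3→T: bottleneck 1. Total 1.
Augment src→1→2→T: bottleneck 1. Total 2.
Augment src→0→2→T: bottleneck 1. Total 3.
No augmenting path remains in the residual graph.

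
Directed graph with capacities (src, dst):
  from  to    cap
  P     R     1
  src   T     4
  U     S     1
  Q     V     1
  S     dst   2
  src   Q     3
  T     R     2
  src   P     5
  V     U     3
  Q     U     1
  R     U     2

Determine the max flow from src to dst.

1

Augment src→Q→U→S→dst: bottleneck 1. Total 1.
No augmenting path remains in the residual graph.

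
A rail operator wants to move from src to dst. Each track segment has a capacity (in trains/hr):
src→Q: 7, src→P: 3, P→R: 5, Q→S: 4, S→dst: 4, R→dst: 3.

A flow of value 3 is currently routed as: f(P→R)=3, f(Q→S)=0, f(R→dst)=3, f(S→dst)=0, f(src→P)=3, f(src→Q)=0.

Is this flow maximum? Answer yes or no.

No

Residual path src→Q→S→dst has bottleneck 4 > 0.
Pushing 4 along it raises the flow to 7, so the given flow is not maximum.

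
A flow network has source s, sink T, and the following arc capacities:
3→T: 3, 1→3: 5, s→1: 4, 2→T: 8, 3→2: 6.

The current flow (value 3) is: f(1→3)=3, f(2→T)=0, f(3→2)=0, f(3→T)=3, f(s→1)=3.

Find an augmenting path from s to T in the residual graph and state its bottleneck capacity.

s→1→3→2→T, bottleneck 1

Residual along s→1→3→2→T: s→1: 1, 1→3: 2, 3→2: 6, 2→T: 8.
Bottleneck = min = 1.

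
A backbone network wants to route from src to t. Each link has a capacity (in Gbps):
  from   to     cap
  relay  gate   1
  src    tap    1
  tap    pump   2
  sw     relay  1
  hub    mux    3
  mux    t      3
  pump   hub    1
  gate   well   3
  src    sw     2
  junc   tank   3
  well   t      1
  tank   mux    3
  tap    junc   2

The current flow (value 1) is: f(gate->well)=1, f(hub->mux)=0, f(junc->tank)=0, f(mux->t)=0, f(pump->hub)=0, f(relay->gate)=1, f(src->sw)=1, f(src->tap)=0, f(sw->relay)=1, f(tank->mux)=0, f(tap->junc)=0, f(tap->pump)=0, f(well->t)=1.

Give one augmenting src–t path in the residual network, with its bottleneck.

src->tap->junc->tank->mux->t, bottleneck 1

Residual along src->tap->junc->tank->mux->t: src->tap: 1, tap->junc: 2, junc->tank: 3, tank->mux: 3, mux->t: 3.
Bottleneck = min = 1.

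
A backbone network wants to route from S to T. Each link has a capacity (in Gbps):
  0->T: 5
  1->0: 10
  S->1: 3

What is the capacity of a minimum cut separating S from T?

Max flow = 3 (via 1 augmenting path).
In the residual at optimum, the set reachable from S is {S}.
Cut edges: S->1 (cap 3). Sum = 3.

3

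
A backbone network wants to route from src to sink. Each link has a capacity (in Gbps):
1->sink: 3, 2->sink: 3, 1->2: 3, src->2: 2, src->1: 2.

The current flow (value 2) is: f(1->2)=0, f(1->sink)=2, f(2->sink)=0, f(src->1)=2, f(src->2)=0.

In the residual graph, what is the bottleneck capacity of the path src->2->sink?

Residual capacities along the path: src->2: 2, 2->sink: 3.
Minimum is 2.

2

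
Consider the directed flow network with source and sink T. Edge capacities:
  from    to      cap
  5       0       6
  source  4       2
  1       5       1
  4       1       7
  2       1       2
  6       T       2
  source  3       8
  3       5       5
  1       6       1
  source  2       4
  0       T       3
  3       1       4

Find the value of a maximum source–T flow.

4

Augment source→2→1→6→T: bottleneck 1. Total 1.
Augment source→3→5→0→T: bottleneck 3. Total 4.
No augmenting path remains in the residual graph.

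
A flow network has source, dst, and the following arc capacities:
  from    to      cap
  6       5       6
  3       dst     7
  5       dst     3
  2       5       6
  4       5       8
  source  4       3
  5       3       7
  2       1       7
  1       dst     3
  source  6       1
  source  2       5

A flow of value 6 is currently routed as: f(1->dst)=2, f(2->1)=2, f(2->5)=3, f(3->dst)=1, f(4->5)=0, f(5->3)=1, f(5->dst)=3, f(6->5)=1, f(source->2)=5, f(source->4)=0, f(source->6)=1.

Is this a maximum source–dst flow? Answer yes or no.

No

Residual path source->4->5->3->dst has bottleneck 3 > 0.
Pushing 3 along it raises the flow to 9, so the given flow is not maximum.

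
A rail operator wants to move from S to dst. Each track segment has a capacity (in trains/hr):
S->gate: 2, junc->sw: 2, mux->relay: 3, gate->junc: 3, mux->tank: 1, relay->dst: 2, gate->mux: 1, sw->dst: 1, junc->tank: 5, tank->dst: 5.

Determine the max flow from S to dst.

Augment S->gate->mux->relay->dst: bottleneck 1. Total 1.
Augment S->gate->junc->tank->dst: bottleneck 1. Total 2.
No augmenting path remains in the residual graph.

2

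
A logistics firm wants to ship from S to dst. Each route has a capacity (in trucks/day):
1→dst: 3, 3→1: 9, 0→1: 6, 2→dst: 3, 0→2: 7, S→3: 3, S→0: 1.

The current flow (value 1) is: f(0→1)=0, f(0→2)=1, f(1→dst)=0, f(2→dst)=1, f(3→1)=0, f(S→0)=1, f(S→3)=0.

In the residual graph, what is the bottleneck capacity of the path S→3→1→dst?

3

Residual capacities along the path: S→3: 3, 3→1: 9, 1→dst: 3.
Minimum is 3.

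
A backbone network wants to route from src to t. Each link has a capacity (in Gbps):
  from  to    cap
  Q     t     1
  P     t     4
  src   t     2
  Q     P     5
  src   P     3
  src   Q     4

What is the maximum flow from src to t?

Augment src->t: bottleneck 2. Total 2.
Augment src->Q->t: bottleneck 1. Total 3.
Augment src->P->t: bottleneck 3. Total 6.
Augment src->Q->P->t: bottleneck 1. Total 7.
No augmenting path remains in the residual graph.

7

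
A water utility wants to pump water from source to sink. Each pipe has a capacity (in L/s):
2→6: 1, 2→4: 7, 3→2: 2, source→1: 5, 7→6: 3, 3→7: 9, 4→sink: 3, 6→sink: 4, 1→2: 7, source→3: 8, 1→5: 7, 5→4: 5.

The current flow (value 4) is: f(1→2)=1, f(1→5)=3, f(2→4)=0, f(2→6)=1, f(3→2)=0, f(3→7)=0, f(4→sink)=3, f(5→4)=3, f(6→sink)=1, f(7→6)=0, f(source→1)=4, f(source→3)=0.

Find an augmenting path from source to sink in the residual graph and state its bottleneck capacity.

Residual along source→3→7→6→sink: source→3: 8, 3→7: 9, 7→6: 3, 6→sink: 3.
Bottleneck = min = 3.

source→3→7→6→sink, bottleneck 3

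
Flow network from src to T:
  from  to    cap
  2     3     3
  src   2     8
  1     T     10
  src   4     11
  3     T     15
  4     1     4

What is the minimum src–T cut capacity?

7

Max flow = 7 (via 2 augmenting paths).
In the residual at optimum, the set reachable from src is {2, 4, src}.
Cut edges: 2→3 (cap 3), 4→1 (cap 4). Sum = 7.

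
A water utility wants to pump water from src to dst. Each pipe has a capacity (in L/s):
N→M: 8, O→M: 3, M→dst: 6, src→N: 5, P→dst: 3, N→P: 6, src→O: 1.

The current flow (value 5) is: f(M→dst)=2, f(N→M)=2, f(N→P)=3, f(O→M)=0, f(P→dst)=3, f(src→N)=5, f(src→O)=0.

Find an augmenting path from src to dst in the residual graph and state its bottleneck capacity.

src→O→M→dst, bottleneck 1

Residual along src→O→M→dst: src→O: 1, O→M: 3, M→dst: 4.
Bottleneck = min = 1.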